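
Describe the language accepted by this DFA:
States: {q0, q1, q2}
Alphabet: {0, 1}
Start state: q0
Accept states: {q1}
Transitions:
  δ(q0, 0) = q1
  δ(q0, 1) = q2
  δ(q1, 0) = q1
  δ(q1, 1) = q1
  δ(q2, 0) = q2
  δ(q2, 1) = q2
Analyzing the DFA structure:
Start state: q0
Accept states: {q1}
Interpreting what each state remembers (checking against the transitions):
  q0: nothing has been read yet
  q1: the first symbol was 0
  q2: the first symbol was 1 (trap state)
  δ(q0, 0): in q0 (nothing has been read yet), after reading 0 we have: the first symbol was 0 → q1
  δ(q0, 1): in q0 (nothing has been read yet), after reading 1 we have: the first symbol was 1 (trap state) → q2
  δ(q1, 0): in q1 (the first symbol was 0), after reading 0 we have: the first symbol was 0 → q1
  δ(q1, 1): in q1 (the first symbol was 0), after reading 1 we have: the first symbol was 0 → q1
  δ(q2, 0): in q2 (the first symbol was 1 (trap state)), after reading 0 we have: the first symbol was 1 (trap state) → q2
  δ(q2, 1): in q2 (the first symbol was 1 (trap state)), after reading 1 we have: the first symbol was 1 (trap state) → q2
A string is accepted iff it ends in {q1}, i.e. the first symbol was 0.
Language: All binary strings starting with 0

Final answer: All binary strings starting with 0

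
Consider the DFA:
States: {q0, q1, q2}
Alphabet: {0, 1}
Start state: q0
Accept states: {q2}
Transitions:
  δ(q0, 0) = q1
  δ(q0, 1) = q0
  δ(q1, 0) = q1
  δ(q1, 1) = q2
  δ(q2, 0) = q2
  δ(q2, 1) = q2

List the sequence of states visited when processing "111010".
Starting at q0
Read '1': q0 -> q0
Read '1': q0 -> q0
Read '1': q0 -> q0
Read '0': q0 -> q1
Read '1': q1 -> q2
Read '0': q2 -> q2

Final answer: q0 -> q0 -> q0 -> q0 -> q1 -> q2 -> q2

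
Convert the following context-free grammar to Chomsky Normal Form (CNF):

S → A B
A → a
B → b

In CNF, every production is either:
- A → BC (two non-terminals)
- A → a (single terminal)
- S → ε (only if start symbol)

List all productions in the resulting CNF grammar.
The grammar has no ε-productions or unit productions to eliminate.
S → A B is already in CNF (two non-terminals) – keep it.
A → a is already in CNF (single terminal) – keep it.
B → b is already in CNF (single terminal) – keep it.
Resulting CNF grammar (3 productions): A → a; B → b; S → A B

Final answer: A → a; B → b; S → A B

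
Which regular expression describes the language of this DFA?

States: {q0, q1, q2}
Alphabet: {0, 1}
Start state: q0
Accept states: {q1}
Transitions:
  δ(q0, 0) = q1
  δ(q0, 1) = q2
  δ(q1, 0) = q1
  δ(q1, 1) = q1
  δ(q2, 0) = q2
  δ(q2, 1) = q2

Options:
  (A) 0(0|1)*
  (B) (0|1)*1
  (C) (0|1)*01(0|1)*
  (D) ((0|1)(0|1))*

Testing sample strings against the DFA:
  '01' -> accepted
  '011' -> accepted
  '1110' -> rejected
  '01' -> accepted
Checking each option for a counterexample:
  (A) 0(0|1)*: agrees with the DFA on all strings of length ≤ 4
  (B) (0|1)*1: '0' is accepted by the DFA but does not match the regex → eliminated
  (C) (0|1)*01(0|1)*: '0' is accepted by the DFA but does not match the regex → eliminated
  (D) ((0|1)(0|1))*: ε is rejected by the DFA but matches the regex → eliminated
Only (A) 0(0|1)* is consistent with the DFA.

Final answer: (A) 0(0|1)*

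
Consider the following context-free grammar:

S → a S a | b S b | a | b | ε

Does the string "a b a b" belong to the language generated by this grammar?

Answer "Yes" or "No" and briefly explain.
Every production places the same symbol at both ends (or yields a single symbol / ε), so every derived string is a palindrome. a b a b reversed is b a b a ≠ a b a b, so it is not a palindrome and cannot be derived (already the first step fails: the string starts with a but ends with b, so neither S → a S a nor S → b S b fits).

Final answer: No - no valid derivation exists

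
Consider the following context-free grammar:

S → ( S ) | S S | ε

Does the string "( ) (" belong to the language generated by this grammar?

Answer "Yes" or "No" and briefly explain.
Each production adds parentheses only in matched pairs (S → ( S )) or none at all, so every derived string has equally many '(' and ')'. The string ( ) ( has two '(' and one ')', so it cannot be derived.

Final answer: No - no valid derivation exists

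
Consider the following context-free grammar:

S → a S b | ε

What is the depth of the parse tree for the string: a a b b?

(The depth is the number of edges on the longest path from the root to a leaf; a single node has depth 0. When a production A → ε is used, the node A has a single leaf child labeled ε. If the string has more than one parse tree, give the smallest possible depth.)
The only parse tree applies S → a S b 2 times (once per matching a…b pair) and then S → ε.
The S nodes sit at depths 0, 1, …, 2; the innermost S (depth 2) has the single child ε at depth 3.
The terminal leaves a, b are at depths 1..2, so the longest root-to-leaf path is S → S → … → S → ε with 3 edges.
Depth = 3.

Final answer: 3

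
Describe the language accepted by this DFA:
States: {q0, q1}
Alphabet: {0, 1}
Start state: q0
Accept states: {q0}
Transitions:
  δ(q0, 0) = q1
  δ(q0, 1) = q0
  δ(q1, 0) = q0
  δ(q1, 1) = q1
Analyzing the DFA structure:
Start state: q0
Accept states: {q0}
Interpreting what each state remembers (checking against the transitions):
  q0: an even number of 0s has been read so far
  q1: an odd number of 0s has been read so far
  δ(q0, 0): in q0 (an even number of 0s has been read so far), after reading 0 we have: an odd number of 0s has been read so far → q1
  δ(q0, 1): in q0 (an even number of 0s has been read so far), after reading 1 we have: an even number of 0s has been read so far → q0
  δ(q1, 0): in q1 (an odd number of 0s has been read so far), after reading 0 we have: an even number of 0s has been read so far → q0
  δ(q1, 1): in q1 (an odd number of 0s has been read so far), after reading 1 we have: an odd number of 0s has been read so far → q1
A string is accepted iff it ends in {q0}, i.e. an even number of 0s has been read so far.
Language: All binary strings with an even number of 0s

Final answer: All binary strings with an even number of 0s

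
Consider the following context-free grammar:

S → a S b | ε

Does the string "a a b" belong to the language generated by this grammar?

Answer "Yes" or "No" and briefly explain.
Every derivation applies S → a S b some number n of times and then S → ε, producing a^n b^n with equally many a's and b's. The string a a b has two a's but only one b, so it cannot be derived.

Final answer: No - no valid derivation exists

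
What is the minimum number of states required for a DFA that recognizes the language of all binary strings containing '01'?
Language: binary strings containing '01'
Lower bound (Myhill–Nerode): the prefixes ε, 0, 01 are pairwise distinguishable:
  ε vs 01: suffix ε distinguishes them (ε is rejected, 01 is accepted)
  0 vs 01: suffix ε distinguishes them (0 is rejected, 01 is accepted)
  ε vs 0: suffix 1 distinguishes them (ε·1 = 1 is rejected, 0·1 = 01 is accepted)
So any DFA needs at least 3 states.
Upper bound: a DFA with 3 states exists (one state per class above: 'no progress', 'last symbol 0', and 'seen 01' (accepting sink)).
Minimum states: 3

Final answer: 3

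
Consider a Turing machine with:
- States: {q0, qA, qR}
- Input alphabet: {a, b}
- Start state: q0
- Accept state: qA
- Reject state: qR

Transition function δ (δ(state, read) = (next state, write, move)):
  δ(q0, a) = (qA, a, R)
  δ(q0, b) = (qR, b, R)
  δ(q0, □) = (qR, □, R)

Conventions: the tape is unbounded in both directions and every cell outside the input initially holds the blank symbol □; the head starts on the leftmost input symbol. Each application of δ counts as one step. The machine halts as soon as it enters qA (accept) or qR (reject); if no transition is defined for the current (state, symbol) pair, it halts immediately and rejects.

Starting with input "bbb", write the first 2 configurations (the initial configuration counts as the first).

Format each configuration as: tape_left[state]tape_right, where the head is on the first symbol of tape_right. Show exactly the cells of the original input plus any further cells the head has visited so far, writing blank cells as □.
Step 0: [q0]bbb (head at position 0)
Step 1: δ(q0, b) = (qR, b, R)  ⊢  b[qR]bb (head at position 1)

Final answer: [q0]bbb ⊢ b[qR]bb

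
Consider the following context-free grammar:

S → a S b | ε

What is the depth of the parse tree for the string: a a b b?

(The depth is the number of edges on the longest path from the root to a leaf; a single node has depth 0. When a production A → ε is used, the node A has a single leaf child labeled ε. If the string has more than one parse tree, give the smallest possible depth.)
The only parse tree applies S → a S b 2 times (once per matching a…b pair) and then S → ε.
The S nodes sit at depths 0, 1, …, 2; the innermost S (depth 2) has the single child ε at depth 3.
The terminal leaves a, b are at depths 1..2, so the longest root-to-leaf path is S → S → … → S → ε with 3 edges.
Depth = 3.

Final answer: 3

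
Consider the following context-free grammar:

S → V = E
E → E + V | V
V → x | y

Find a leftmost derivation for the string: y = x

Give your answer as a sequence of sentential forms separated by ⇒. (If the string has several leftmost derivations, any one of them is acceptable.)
Start with S.
Step 1: the leftmost non-terminal is S; apply S → V = E:  V = E
Step 2: the leftmost non-terminal is V; apply V → y:  y = E
Step 3: the leftmost non-terminal is E; apply E → V:  y = V
Step 4: the leftmost non-terminal is V; apply V → x:  y = x

Final answer: S ⇒ V = E ⇒ y = E ⇒ y = V ⇒ y = x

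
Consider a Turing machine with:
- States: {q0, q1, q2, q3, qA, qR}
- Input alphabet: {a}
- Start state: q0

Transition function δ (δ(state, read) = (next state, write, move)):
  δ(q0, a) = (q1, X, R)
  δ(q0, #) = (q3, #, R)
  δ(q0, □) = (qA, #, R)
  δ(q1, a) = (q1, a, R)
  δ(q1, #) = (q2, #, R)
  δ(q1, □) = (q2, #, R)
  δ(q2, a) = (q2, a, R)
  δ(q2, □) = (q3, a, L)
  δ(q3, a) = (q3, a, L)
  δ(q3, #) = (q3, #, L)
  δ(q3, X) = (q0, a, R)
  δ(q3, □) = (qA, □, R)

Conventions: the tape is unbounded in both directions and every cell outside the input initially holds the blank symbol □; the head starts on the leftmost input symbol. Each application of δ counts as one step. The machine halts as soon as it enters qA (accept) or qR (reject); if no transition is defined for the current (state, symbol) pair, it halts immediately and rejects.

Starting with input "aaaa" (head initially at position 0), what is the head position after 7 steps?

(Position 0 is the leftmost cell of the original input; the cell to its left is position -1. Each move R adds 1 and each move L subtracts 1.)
Step 0: [q0]aaaa (head at position 0)
Step 1: δ(q0, a) = (q1, X, R)  ⊢  X[q1]aaa (head at position 1)
Step 2: δ(q1, a) = (q1, a, R)  ⊢  Xa[q1]aa (head at position 2)
Step 3: δ(q1, a) = (q1, a, R)  ⊢  Xaa[q1]a (head at position 3)
Step 4: δ(q1, a) = (q1, a, R)  ⊢  Xaaa[q1]□ (head at position 4)
Step 5: δ(q1, □) = (q2, #, R)  ⊢  Xaaa#[q2]□ (head at position 5)
Step 6: δ(q2, □) = (q3, a, L)  ⊢  Xaaa[q3]#a (head at position 4)
Step 7: δ(q3, #) = (q3, #, L)  ⊢  Xaa[q3]a#a (head at position 3)
Head position after 7 steps: 3

Final answer: Position 3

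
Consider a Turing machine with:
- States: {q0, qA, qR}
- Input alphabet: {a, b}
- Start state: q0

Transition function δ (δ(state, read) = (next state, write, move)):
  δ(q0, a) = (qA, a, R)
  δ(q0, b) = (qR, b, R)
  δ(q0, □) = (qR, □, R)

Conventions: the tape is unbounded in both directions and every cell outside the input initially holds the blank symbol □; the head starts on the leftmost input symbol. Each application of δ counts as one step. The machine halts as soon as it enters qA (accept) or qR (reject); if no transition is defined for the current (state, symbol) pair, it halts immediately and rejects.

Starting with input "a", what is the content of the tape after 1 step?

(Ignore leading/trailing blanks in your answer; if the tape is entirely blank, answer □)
Step 0: [q0]a (head at position 0)
Step 1: δ(q0, a) = (qA, a, R)  ⊢  a[qA]□ (head at position 1)
Tape after 1 step (ignoring surrounding blanks): a

Final answer: Tape: a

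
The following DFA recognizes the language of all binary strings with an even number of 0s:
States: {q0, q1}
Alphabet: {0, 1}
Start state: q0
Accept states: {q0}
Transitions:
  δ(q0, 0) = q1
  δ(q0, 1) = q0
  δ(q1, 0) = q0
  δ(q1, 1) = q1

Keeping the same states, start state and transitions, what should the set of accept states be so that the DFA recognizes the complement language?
The DFA is complete (every state has a transition on every symbol), so the complement
is recognized by the same DFA with accepting and non-accepting states swapped.
Original accept states: {q0}
Complement accept states = All states - Original accept states
= {q0, q1} - {q0}
= {q1}
Complement language: strings with an ODD number of 0s

Final answer: {q1}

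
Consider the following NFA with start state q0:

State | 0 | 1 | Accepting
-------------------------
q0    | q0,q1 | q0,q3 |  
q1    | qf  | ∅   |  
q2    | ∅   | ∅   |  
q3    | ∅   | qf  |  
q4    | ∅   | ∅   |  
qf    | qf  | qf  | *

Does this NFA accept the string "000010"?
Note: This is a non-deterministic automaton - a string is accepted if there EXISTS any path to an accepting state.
Track the set of states the NFA could be in: start {q0}
Read '0': {q0} → {q0, q1}
Read '0': {q0, q1} → {q0, q1, qf}
Read '0': {q0, q1, qf} → {q0, q1, qf}
Read '0': {q0, q1, qf} → {q0, q1, qf}
Read '1': {q0, q1, qf} → {q0, q3, qf}
Read '0': {q0, q3, qf} → {q0, q1, qf}
Final set {q0, q1, qf} contains accepting state(s) {qf} → accepted.

Final answer: Yes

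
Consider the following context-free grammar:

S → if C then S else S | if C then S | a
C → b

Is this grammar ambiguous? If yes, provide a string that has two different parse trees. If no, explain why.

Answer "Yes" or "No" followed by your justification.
The 'dangling else' can attach to either if. Two leftmost derivations of  if b then if b then a else a:
  (1) S ⇒ if C then S else S ⇒ if b then S else S ⇒ if b then if C then S else S ⇒ if b then if b then S else S ⇒ if b then if b then a else S ⇒ if b then if b then a else a   (else belongs to the outer if)
  (2) S ⇒ if C then S ⇒ if b then S ⇒ if b then if C then S else S ⇒ if b then if b then S else S ⇒ if b then if b then a else S ⇒ if b then if b then a else a   (else belongs to the inner if)
Two distinct parse trees for the same string, so the grammar is ambiguous.

Final answer: Yes - the string 'if b then if b then a else a' has two distinct leftmost derivations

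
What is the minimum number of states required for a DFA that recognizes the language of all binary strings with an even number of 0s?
Language: binary strings with an even number of 0s
Lower bound (Myhill–Nerode): the prefixes ε, 0 are pairwise distinguishable:
  ε vs 0: suffix ε distinguishes them (ε has zero 0s (accepted), 0 has one 0 (rejected))
So any DFA needs at least 2 states.
Upper bound: a DFA with 2 states exists (one state per class above).
Minimum states: 2

Final answer: 2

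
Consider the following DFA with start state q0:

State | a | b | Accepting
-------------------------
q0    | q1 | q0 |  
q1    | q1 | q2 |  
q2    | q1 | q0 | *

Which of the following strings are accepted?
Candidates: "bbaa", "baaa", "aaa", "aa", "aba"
"bbaa": q0 → q0 → q0 → q1 → q1; q1 is not accepting → rejected
"baaa": q0 → q0 → q1 → q1 → q1; q1 is not accepting → rejected
"aaa": q0 → q1 → q1 → q1; q1 is not accepting → rejected
"aa": q0 → q1 → q1; q1 is not accepting → rejected
"aba": q0 → q1 → q2 → q1; q1 is not accepting → rejected

Final answer: None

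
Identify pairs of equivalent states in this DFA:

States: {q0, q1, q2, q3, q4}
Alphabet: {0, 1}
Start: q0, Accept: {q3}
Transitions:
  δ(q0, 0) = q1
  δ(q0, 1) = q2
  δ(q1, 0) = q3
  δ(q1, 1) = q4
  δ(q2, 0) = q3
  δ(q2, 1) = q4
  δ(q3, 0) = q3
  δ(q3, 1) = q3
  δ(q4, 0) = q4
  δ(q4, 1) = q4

Using the table-filling algorithm:
Round 0 – mark pairs where exactly one state is accepting: (q0,q3), (q1,q3), (q2,q3), (q3,q4)
Round 1 – newly marked: (q0,q1) [on 0: q1 vs q3, already marked]; (q0,q2) [on 0: q1 vs q3, already marked]; (q1,q4) [on 0: q3 vs q4, already marked]; (q2,q4) [on 0: q3 vs q4, already marked]
Round 2 – newly marked: (q0,q4) [on 0: q1 vs q4, already marked]
No further pairs can be marked.
(q1, q2) unmarked: δ(q1,0)=q3, δ(q2,0)=q3; δ(q1,1)=q4, δ(q2,1)=q4 → equivalent
Equivalent pairs: (q1, q2)

Final answer: Equivalent pairs: (q1, q2)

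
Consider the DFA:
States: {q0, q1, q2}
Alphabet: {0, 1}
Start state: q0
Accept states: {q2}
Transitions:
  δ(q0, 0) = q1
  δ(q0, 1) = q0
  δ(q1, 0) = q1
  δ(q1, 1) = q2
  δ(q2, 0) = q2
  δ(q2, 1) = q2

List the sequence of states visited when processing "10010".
Starting at q0
Read '1': q0 -> q0
Read '0': q0 -> q1
Read '0': q1 -> q1
Read '1': q1 -> q2
Read '0': q2 -> q2

Final answer: q0 -> q0 -> q1 -> q1 -> q2 -> q2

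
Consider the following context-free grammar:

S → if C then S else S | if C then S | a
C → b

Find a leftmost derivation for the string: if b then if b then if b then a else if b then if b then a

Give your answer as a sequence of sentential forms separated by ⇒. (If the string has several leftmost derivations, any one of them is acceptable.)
Start with S.
Step 1: the leftmost non-terminal is S; apply S → if C then S else S:  if C then S else S
Step 2: the leftmost non-terminal is C; apply C → b:  if b then S else S
Step 3: the leftmost non-terminal is S; apply S → if C then S:  if b then if C then S else S
Step 4: the leftmost non-terminal is C; apply C → b:  if b then if b then S else S
Step 5: the leftmost non-terminal is S; apply S → if C then S:  if b then if b then if C then S else S
Step 6: the leftmost non-terminal is C; apply C → b:  if b then if b then if b then S else S
Step 7: the leftmost non-terminal is S; apply S → a:  if b then if b then if b then a else S
Step 8: the leftmost non-terminal is S; apply S → if C then S:  if b then if b then if b then a else if C then S
Step 9: the leftmost non-terminal is C; apply C → b:  if b then if b then if b then a else if b then S
Step 10: the leftmost non-terminal is S; apply S → if C then S:  if b then if b then if b then a else if b then if C then S
Step 11: the leftmost non-terminal is C; apply C → b:  if b then if b then if b then a else if b then if b then S
Step 12: the leftmost non-terminal is S; apply S → a:  if b then if b then if b then a else if b then if b then a

Final answer: S ⇒ if C then S else S ⇒ if b then S else S ⇒ if b then if C then S else S ⇒ if b then if b then S else S ⇒ if b then if b then if C then S else S ⇒ if b then if b then if b then S else S ⇒ if b then if b then if b then a else S ⇒ if b then if b then if b then a else if C then S ⇒ if b then if b then if b then a else if b then S ⇒ if b then if b then if b then a else if b then if C then S ⇒ if b then if b then if b then a else if b then if b then S ⇒ if b then if b then if b then a else if b then if b then a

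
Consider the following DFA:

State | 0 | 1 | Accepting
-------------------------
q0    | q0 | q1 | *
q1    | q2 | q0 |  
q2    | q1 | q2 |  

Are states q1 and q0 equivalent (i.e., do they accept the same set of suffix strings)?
Try the suffix ε (the empty string).
From q1: q1 — not accepting.
From q0: q0 — accepting.
The two states disagree on this suffix, so they are not equivalent.

Final answer: No. Distinguishing string: ε (the empty string) - accepted from q0 but not from q1.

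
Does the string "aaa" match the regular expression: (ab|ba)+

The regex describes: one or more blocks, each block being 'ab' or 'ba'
No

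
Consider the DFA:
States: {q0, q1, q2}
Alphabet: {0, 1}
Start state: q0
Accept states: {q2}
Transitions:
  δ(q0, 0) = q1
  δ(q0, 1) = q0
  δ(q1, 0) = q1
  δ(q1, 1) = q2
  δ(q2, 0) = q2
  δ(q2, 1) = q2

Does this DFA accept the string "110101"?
Processing string "110101":
  q0 --1--> q0
  q0 --1--> q0
  q0 --0--> q1
  q1 --1--> q2
  q2 --0--> q2
  q2 --1--> q2
Final state: q2
Accept states: {q2}
q2 is an accept state, so the string is accepted.

Final answer: Yes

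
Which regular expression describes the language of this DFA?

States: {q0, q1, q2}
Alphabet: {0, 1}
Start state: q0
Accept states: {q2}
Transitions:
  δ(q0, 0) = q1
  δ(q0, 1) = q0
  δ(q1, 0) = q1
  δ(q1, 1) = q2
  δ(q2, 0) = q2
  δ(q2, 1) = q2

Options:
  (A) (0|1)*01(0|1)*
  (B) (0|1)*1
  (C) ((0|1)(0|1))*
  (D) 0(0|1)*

Testing sample strings against the DFA:
  '000' -> rejected
  '10000' -> rejected
  '00111' -> accepted
  '10' -> rejected
Checking each option for a counterexample:
  (A) (0|1)*01(0|1)*: agrees with the DFA on all strings of length ≤ 4
  (B) (0|1)*1: '1' is rejected by the DFA but matches the regex → eliminated
  (C) ((0|1)(0|1))*: ε is rejected by the DFA but matches the regex → eliminated
  (D) 0(0|1)*: '0' is rejected by the DFA but matches the regex → eliminated
Only (A) (0|1)*01(0|1)* is consistent with the DFA.

Final answer: (A) (0|1)*01(0|1)*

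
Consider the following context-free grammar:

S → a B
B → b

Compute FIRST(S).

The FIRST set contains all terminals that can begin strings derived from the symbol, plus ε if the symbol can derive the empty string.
S has the single production S → a B, whose right-hand side begins with the terminal a. So FIRST(S) = {a}.

Final answer: {a}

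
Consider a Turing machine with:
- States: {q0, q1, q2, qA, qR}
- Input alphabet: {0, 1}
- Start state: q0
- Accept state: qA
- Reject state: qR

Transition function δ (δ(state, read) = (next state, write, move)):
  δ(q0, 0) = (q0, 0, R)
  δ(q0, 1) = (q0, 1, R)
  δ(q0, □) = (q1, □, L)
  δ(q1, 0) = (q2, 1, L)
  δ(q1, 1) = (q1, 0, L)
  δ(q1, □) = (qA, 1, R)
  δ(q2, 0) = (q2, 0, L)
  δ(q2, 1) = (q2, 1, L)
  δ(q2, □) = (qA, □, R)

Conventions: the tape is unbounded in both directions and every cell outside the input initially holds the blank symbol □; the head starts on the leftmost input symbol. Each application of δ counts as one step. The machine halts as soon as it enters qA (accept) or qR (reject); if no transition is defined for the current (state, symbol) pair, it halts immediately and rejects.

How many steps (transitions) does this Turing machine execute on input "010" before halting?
Step 0: [q0]010 (head at position 0)
Step 1: δ(q0, 0) = (q0, 0, R)  ⊢  0[q0]10 (head at position 1)
Step 2: δ(q0, 1) = (q0, 1, R)  ⊢  01[q0]0 (head at position 2)
Step 3: δ(q0, 0) = (q0, 0, R)  ⊢  010[q0]□ (head at position 3)
Step 4: δ(q0, □) = (q1, □, L)  ⊢  01[q1]0□ (head at position 2)
Step 5: δ(q1, 0) = (q2, 1, L)  ⊢  0[q2]11□ (head at position 1)
Step 6: δ(q2, 1) = (q2, 1, L)  ⊢  [q2]011□ (head at position 0)
Step 7: δ(q2, 0) = (q2, 0, L)  ⊢  [q2]□011□ (head at position -1)
Step 8: δ(q2, □) = (qA, □, R)  ⊢  □[qA]011□ (head at position 0)
The machine is in qA, so it halts and accepts.
Number of transitions executed: 8.

Final answer: 8 steps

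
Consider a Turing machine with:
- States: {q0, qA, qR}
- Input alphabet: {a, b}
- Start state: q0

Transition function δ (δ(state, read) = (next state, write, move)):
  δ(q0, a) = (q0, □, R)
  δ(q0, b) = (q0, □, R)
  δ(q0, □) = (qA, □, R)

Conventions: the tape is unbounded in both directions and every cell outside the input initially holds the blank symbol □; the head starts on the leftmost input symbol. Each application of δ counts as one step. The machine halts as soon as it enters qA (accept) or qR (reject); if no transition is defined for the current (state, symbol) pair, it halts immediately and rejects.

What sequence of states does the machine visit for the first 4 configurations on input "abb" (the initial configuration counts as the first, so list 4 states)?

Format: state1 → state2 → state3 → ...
Step 0: [q0]abb (head at position 0)
Step 1: δ(q0, a) = (q0, □, R)  ⊢  □[q0]bb (head at position 1)
Step 2: δ(q0, b) = (q0, □, R)  ⊢  □□[q0]b (head at position 2)
Step 3: δ(q0, b) = (q0, □, R)  ⊢  □□□[q0]□ (head at position 3)
Reading off the states of these 4 configurations: q0 → q0 → q0 → q0

Final answer: q0 → q0 → q0 → q0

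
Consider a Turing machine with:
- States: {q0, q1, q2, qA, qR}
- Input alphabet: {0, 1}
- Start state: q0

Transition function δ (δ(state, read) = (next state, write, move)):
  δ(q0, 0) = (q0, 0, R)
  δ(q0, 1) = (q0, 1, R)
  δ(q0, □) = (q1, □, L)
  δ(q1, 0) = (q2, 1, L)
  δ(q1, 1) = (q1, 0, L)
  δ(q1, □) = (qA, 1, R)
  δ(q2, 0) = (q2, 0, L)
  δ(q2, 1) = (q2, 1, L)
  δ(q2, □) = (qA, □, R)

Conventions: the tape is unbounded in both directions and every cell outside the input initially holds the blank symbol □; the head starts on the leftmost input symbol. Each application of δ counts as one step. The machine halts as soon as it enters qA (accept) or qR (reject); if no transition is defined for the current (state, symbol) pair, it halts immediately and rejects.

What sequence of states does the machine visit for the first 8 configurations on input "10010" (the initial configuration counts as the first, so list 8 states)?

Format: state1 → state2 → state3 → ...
Step 0: [q0]10010 (head at position 0)
Step 1: δ(q0, 1) = (q0, 1, R)  ⊢  1[q0]0010 (head at position 1)
Step 2: δ(q0, 0) = (q0, 0, R)  ⊢  10[q0]010 (head at position 2)
Step 3: δ(q0, 0) = (q0, 0, R)  ⊢  100[q0]10 (head at position 3)
Step 4: δ(q0, 1) = (q0, 1, R)  ⊢  1001[q0]0 (head at position 4)
Step 5: δ(q0, 0) = (q0, 0, R)  ⊢  10010[q0]□ (head at position 5)
Step 6: δ(q0, □) = (q1, □, L)  ⊢  1001[q1]0□ (head at position 4)
Step 7: δ(q1, 0) = (q2, 1, L)  ⊢  100[q2]11□ (head at position 3)
Reading off the states of these 8 configurations: q0 → q0 → q0 → q0 → q0 → q0 → q1 → q2

Final answer: q0 → q0 → q0 → q0 → q0 → q0 → q1 → q2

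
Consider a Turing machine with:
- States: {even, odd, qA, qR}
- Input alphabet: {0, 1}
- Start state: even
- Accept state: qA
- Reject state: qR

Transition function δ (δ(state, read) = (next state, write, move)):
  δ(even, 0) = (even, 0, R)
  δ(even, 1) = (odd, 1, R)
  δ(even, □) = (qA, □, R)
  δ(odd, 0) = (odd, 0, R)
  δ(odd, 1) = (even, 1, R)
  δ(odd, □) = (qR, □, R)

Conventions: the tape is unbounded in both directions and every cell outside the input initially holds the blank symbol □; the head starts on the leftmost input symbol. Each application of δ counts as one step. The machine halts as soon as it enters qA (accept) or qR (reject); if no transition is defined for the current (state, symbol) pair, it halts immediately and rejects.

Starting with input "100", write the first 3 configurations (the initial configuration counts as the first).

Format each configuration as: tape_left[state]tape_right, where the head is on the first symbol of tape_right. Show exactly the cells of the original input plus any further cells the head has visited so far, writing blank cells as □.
Step 0: [even]100 (head at position 0)
Step 1: δ(even, 1) = (odd, 1, R)  ⊢  1[odd]00 (head at position 1)
Step 2: δ(odd, 0) = (odd, 0, R)  ⊢  10[odd]0 (head at position 2)

Final answer: [even]100 ⊢ 1[odd]00 ⊢ 10[odd]0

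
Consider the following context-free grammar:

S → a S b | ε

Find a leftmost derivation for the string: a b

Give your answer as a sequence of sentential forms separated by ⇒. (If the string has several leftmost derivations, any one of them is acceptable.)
Start with S.
Step 1: the leftmost non-terminal is S; apply S → a S b:  a S b
Step 2: the leftmost non-terminal is S; apply S → ε:  a b

Final answer: S ⇒ a S b ⇒ a b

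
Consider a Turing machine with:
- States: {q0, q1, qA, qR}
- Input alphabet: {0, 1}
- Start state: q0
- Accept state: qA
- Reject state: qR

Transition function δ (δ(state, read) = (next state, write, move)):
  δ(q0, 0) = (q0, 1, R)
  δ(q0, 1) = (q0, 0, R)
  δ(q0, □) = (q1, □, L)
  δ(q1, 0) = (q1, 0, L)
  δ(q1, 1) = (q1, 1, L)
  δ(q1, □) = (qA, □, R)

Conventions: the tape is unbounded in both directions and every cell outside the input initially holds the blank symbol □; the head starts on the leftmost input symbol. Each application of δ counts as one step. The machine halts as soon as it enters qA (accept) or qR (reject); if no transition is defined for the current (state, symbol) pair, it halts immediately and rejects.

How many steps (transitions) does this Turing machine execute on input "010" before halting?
Step 0: [q0]010 (head at position 0)
Step 1: δ(q0, 0) = (q0, 1, R)  ⊢  1[q0]10 (head at position 1)
Step 2: δ(q0, 1) = (q0, 0, R)  ⊢  10[q0]0 (head at position 2)
Step 3: δ(q0, 0) = (q0, 1, R)  ⊢  101[q0]□ (head at position 3)
Step 4: δ(q0, □) = (q1, □, L)  ⊢  10[q1]1□ (head at position 2)
Step 5: δ(q1, 1) = (q1, 1, L)  ⊢  1[q1]01□ (head at position 1)
Step 6: δ(q1, 0) = (q1, 0, L)  ⊢  [q1]101□ (head at position 0)
Step 7: δ(q1, 1) = (q1, 1, L)  ⊢  [q1]□101□ (head at position -1)
Step 8: δ(q1, □) = (qA, □, R)  ⊢  □[qA]101□ (head at position 0)
The machine is in qA, so it halts and accepts.
Number of transitions executed: 8.

Final answer: 8 steps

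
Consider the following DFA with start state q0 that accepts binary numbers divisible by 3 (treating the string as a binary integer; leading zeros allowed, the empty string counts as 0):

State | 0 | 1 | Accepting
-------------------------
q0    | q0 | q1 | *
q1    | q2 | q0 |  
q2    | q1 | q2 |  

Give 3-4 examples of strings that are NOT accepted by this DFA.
Any strings that end in a non-accepting state work; for example:
"010": q0 → q0 → q1 → q2; q2 is not accepting → rejected
"0010": q0 → q0 → q0 → q1 → q2; q2 is not accepting → rejected
"1000": q0 → q1 → q2 → q1 → q2; q2 is not accepting → rejected
"1010": q0 → q1 → q2 → q2 → q1; q1 is not accepting → rejected

Final answer: "010", "0010", "1000", "1010"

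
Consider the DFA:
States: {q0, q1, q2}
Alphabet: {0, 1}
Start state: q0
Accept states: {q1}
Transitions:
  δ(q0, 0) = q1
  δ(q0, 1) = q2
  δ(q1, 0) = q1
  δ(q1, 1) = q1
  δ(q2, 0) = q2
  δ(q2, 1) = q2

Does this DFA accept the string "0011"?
Processing string "0011":
  q0 --0--> q1
  q1 --0--> q1
  q1 --1--> q1
  q1 --1--> q1
Final state: q1
Accept states: {q1}
q1 is an accept state, so the string is accepted.

Final answer: Yes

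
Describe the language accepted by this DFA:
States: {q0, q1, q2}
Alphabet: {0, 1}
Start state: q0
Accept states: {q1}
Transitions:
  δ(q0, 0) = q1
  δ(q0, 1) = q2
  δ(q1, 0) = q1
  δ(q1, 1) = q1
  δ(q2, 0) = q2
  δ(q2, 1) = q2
Analyzing the DFA structure:
Start state: q0
Accept states: {q1}
Interpreting what each state remembers (checking against the transitions):
  q0: nothing has been read yet
  q1: the first symbol was 0
  q2: the first symbol was 1 (trap state)
  δ(q0, 0): in q0 (nothing has been read yet), after reading 0 we have: the first symbol was 0 → q1
  δ(q0, 1): in q0 (nothing has been read yet), after reading 1 we have: the first symbol was 1 (trap state) → q2
  δ(q1, 0): in q1 (the first symbol was 0), after reading 0 we have: the first symbol was 0 → q1
  δ(q1, 1): in q1 (the first symbol was 0), after reading 1 we have: the first symbol was 0 → q1
  δ(q2, 0): in q2 (the first symbol was 1 (trap state)), after reading 0 we have: the first symbol was 1 (trap state) → q2
  δ(q2, 1): in q2 (the first symbol was 1 (trap state)), after reading 1 we have: the first symbol was 1 (trap state) → q2
A string is accepted iff it ends in {q1}, i.e. the first symbol was 0.
Language: All binary strings starting with 0

Final answer: All binary strings starting with 0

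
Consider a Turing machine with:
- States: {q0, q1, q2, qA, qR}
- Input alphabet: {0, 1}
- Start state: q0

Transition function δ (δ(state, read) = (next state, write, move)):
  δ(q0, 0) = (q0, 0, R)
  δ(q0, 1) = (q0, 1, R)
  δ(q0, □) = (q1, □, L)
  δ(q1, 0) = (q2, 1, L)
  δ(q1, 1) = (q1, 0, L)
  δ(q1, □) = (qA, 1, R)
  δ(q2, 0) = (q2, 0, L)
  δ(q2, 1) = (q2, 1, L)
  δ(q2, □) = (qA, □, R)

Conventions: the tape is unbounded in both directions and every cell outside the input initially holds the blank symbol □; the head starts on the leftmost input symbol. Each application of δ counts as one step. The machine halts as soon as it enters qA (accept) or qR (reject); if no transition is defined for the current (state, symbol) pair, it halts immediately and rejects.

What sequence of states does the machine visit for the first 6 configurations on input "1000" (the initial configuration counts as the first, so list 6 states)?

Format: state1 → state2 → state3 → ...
Step 0: [q0]1000 (head at position 0)
Step 1: δ(q0, 1) = (q0, 1, R)  ⊢  1[q0]000 (head at position 1)
Step 2: δ(q0, 0) = (q0, 0, R)  ⊢  10[q0]00 (head at position 2)
Step 3: δ(q0, 0) = (q0, 0, R)  ⊢  100[q0]0 (head at position 3)
Step 4: δ(q0, 0) = (q0, 0, R)  ⊢  1000[q0]□ (head at position 4)
Step 5: δ(q0, □) = (q1, □, L)  ⊢  100[q1]0□ (head at position 3)
Reading off the states of these 6 configurations: q0 → q0 → q0 → q0 → q0 → q1

Final answer: q0 → q0 → q0 → q0 → q0 → q1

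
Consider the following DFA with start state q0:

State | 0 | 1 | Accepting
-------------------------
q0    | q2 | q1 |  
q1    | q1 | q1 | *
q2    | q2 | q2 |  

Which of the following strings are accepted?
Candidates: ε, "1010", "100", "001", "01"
ε: q0; q0 is not accepting → rejected
"1010": q0 → q1 → q1 → q1 → q1; q1 is accepting → accepted
"100": q0 → q1 → q1 → q1; q1 is accepting → accepted
"001": q0 → q2 → q2 → q2; q2 is not accepting → rejected
"01": q0 → q2 → q2; q2 is not accepting → rejected

Final answer: "1010", "100"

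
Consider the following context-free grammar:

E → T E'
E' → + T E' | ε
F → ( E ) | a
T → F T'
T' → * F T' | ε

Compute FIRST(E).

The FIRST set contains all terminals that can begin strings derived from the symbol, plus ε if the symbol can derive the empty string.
FIRST(F): F → ( E ) contributes '(' and F → a contributes 'a', so FIRST(F) = {(, a}. F is not nullable.
FIRST(T): T → F T' begins with F, and F is not nullable, so FIRST(T) = FIRST(F) = {(, a}.
FIRST(E): E → T E' begins with T, and T is not nullable, so FIRST(E) = FIRST(T) = {(, a}.

Final answer: {(, a}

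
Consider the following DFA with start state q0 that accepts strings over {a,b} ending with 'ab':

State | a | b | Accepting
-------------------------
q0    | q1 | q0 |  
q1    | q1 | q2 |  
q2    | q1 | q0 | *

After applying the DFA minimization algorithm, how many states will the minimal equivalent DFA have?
All 3 states are reachable from q0, so none can be removed as unreachable.
Table-filling: first mark every (accepting, non-accepting) pair as distinguishable (accepting: {q2}; non-accepting: {q0, q1}).
Round 1: (q0, q1) on 'b' go to q0 and q2, already distinguishable → mark.
Every pair of states is distinguishable, so the DFA is already minimal.
Equivalence classes: {q0}, {q1}, {q2} → 3 states.

Final answer: 3 states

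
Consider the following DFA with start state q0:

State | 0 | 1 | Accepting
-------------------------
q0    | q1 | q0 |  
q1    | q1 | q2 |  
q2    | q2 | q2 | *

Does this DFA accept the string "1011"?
Start in q0.
Read '1': q0 → q0
Read '0': q0 → q1
Read '1': q1 → q2
Read '1': q2 → q2
Final state q2 is accepting, so the string is accepted.

Final answer: Yes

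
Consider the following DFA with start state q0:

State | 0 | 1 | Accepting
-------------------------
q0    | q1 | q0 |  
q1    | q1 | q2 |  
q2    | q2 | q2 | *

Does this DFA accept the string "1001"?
Start in q0.
Read '1': q0 → q0
Read '0': q0 → q1
Read '0': q1 → q1
Read '1': q1 → q2
Final state q2 is accepting, so the string is accepted.

Final answer: Yes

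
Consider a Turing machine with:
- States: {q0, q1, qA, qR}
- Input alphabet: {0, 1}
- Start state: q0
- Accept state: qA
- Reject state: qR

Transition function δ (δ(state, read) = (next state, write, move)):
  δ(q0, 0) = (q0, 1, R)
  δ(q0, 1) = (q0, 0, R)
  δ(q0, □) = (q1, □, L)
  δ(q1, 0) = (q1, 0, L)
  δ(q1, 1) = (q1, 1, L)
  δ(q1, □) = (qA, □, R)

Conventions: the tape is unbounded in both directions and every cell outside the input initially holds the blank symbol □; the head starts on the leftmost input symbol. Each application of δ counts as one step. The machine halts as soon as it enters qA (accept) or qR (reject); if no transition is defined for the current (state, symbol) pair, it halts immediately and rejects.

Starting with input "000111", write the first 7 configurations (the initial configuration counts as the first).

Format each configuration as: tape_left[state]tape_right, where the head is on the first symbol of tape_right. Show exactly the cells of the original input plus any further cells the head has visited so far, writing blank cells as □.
Step 0: [q0]000111 (head at position 0)
Step 1: δ(q0, 0) = (q0, 1, R)  ⊢  1[q0]00111 (head at position 1)
Step 2: δ(q0, 0) = (q0, 1, R)  ⊢  11[q0]0111 (head at position 2)
Step 3: δ(q0, 0) = (q0, 1, R)  ⊢  111[q0]111 (head at position 3)
Step 4: δ(q0, 1) = (q0, 0, R)  ⊢  1110[q0]11 (head at position 4)
Step 5: δ(q0, 1) = (q0, 0, R)  ⊢  11100[q0]1 (head at position 5)
Step 6: δ(q0, 1) = (q0, 0, R)  ⊢  111000[q0]□ (head at position 6)

Final answer: [q0]000111 ⊢ 1[q0]00111 ⊢ 11[q0]0111 ⊢ 111[q0]111 ⊢ 1110[q0]11 ⊢ 11100[q0]1 ⊢ 111000[q0]□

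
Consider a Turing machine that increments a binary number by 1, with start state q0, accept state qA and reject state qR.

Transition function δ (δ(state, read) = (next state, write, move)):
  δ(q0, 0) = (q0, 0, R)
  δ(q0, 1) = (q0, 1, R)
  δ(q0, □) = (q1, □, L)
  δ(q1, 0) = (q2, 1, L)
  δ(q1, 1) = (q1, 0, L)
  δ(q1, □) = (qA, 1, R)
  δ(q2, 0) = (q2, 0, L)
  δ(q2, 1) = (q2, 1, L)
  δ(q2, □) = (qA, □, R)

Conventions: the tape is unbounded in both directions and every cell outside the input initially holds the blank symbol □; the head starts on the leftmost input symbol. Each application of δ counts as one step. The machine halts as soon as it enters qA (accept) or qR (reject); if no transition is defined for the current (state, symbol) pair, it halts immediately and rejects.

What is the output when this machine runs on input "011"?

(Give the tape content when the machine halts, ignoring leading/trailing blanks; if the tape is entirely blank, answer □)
Step 0: [q0]011 (head at position 0)
Step 1: δ(q0, 0) = (q0, 0, R)  ⊢  0[q0]11 (head at position 1)
Step 2: δ(q0, 1) = (q0, 1, R)  ⊢  01[q0]1 (head at position 2)
Step 3: δ(q0, 1) = (q0, 1, R)  ⊢  011[q0]□ (head at position 3)
Step 4: δ(q0, □) = (q1, □, L)  ⊢  01[q1]1□ (head at position 2)
Step 5: δ(q1, 1) = (q1, 0, L)  ⊢  0[q1]10□ (head at position 1)
Step 6: δ(q1, 1) = (q1, 0, L)  ⊢  [q1]000□ (head at position 0)
Step 7: δ(q1, 0) = (q2, 1, L)  ⊢  [q2]□100□ (head at position -1)
Step 8: δ(q2, □) = (qA, □, R)  ⊢  □[qA]100□ (head at position 0)
The machine is in qA, so it halts and accepts.
Tape content when halted (ignoring surrounding blanks): 100

Final answer: Output: 100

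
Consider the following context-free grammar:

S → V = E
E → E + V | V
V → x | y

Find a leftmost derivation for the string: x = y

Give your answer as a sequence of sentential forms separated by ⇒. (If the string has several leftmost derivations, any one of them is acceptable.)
Start with S.
Step 1: the leftmost non-terminal is S; apply S → V = E:  V = E
Step 2: the leftmost non-terminal is V; apply V → x:  x = E
Step 3: the leftmost non-terminal is E; apply E → V:  x = V
Step 4: the leftmost non-terminal is V; apply V → y:  x = y

Final answer: S ⇒ V = E ⇒ x = E ⇒ x = V ⇒ x = y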